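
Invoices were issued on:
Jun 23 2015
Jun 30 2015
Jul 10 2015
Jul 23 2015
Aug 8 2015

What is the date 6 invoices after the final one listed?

The spacing grows by 3 each time: 7, 10, 13, 16 days.
Next gap: 19 days. Aug 8 2015 + 19 days = Aug 27 2015.
Next gap: 22 days. Aug 27 2015 + 22 days = Sep 18 2015.
Next gap: 25 days. Sep 18 2015 + 25 days = Oct 13 2015.
Next gap: 28 days. Oct 13 2015 + 28 days = Nov 10 2015.
Next gap: 31 days. Nov 10 2015 + 31 days = Dec 11 2015.
Next gap: 34 days. Dec 11 2015 + 34 days = Jan 14 2016.

Jan 14 2016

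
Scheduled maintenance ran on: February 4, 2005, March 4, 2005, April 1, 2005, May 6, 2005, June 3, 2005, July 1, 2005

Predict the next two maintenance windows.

August 5, 2005; September 2, 2005

Gaps: 28, 28, 35, 28, 28 days — a mix of 28 and 35. Every date is a Friday.
Each is the 1st Friday of its month.
1st Friday of August 2005: August 5, 2005.
1st Friday of September 2005: September 2, 2005.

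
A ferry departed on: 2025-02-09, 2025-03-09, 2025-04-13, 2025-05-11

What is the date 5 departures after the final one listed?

2025-10-12

These are Sundays at 28- or 35-day spacing (28, 35, 28).
The pattern: 2nd Sunday of the month.
June 2025 — 2nd Sunday is 2025-06-08.
July 2025 — 2nd Sunday is 2025-07-13.
August 2025 — 2nd Sunday is 2025-08-10.
2nd Sunday of September 2025: 2025-09-14.
2nd Sunday of October 2025: 2025-10-12.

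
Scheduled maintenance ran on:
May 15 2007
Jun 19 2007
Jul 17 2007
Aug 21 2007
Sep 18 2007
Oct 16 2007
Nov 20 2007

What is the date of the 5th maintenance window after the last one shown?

Apr 15 2008

Gaps: 35, 28, 35, 28, 28, 35 days — a mix of 28 and 35. Every date is a Tuesday.
Each is the 3rd Tuesday of its month.
3rd Tuesday of December 2007: Dec 18 2007.
January 2008 — 3rd Tuesday is Jan 15 2008.
3rd Tuesday of February 2008: Feb 19 2008.
3rd Tuesday of March 2008: Mar 18 2008.
3rd Tuesday of April 2008: Apr 15 2008.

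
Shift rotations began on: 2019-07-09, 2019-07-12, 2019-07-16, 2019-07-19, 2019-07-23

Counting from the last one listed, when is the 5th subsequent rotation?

2019-08-09

The gap pattern 3, 4, 3, 4 repeats every 2 events.
These are the Tuesdays and Fridays of each week.
Next Friday: 2019-07-26.
Next Tuesday: 2019-07-30.
Next Friday: 2019-08-02.
The following Tuesday is 2019-08-06.
Next Friday: 2019-08-09.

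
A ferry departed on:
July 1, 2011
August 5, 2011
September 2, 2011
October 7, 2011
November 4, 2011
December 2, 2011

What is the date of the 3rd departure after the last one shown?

March 2, 2012

Gaps: 35, 28, 35, 28, 28 days — a mix of 28 and 35. Every date is a Friday.
Each is the 1st Friday of its month.
January 2012 — 1st Friday is January 6, 2012.
1st Friday of February 2012: February 3, 2012.
March 2012 — 1st Friday is March 2, 2012.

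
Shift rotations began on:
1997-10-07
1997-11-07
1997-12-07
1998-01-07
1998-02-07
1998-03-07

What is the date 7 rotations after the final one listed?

Gaps: 31, 30, 31, 31, 28 days — not constant. Every event is on the 7th of the month.
Pattern: the 7th of each month.
Next: April 1998 → 1998-04-07.
May 1998: 1998-05-07.
June 1998: 1998-06-07.
July 1998: 1998-07-07.
August 1998: 1998-08-07.
Next: September 1998 → 1998-09-07.
October 1998: 1998-10-07.

1998-10-07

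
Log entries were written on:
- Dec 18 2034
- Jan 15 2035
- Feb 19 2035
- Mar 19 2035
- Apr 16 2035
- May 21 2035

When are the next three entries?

Jun 18 2035, Jul 16 2035, Aug 20 2035

These are Mondays at 28- or 35-day spacing (28, 35, 28, 28, 35).
The pattern: 3rd Monday of the month.
June 2035 — 3rd Monday is Jun 18 2035.
3rd Monday of July 2035: Jul 16 2035.
3rd Monday of August 2035: Aug 20 2035.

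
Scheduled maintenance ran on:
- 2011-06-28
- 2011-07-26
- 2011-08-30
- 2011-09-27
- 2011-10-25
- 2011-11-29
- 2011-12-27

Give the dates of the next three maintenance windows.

2012-01-31, 2012-02-28, 2012-03-27

These are Tuesdays with 28, 35, 28, 28, 35, 28-day gaps.
Each is the final Tuesday of its month — 2011-08-30 is past the 28th, so '4th Tuesday' doesn't fit.
Last Tuesday of January 2012: 2012-01-31.
Last Tuesday of February 2012: 2012-02-28.
March 2012 ends with Tuesday 2012-03-27.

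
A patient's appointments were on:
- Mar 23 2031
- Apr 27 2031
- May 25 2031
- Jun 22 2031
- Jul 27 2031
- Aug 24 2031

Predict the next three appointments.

Sep 28 2031, Oct 26 2031, Nov 23 2031

These are Sundays at 28- or 35-day spacing (35, 28, 28, 35, 28).
The pattern: 4th Sunday of the month.
4th Sunday of September 2031: Sep 28 2031.
4th Sunday of October 2031: Oct 26 2031.
4th Sunday of November 2031: Nov 23 2031.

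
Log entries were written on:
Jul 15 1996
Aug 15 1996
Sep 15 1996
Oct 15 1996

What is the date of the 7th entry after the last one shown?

May 15 1997

Each date is the 15th; the gaps (31, 31, 30) track the month lengths.
The rule is the 15th of each month.
November 1996: Nov 15 1996.
December 1996: Dec 15 1996.
Next: January 1997 → Jan 15 1997.
Next: February 1997 → Feb 15 1997.
March 1997: Mar 15 1997.
April 1997: Apr 15 1997.
May 1997: May 15 1997.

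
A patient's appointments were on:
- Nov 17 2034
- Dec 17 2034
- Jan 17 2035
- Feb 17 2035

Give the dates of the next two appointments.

Mar 17 2035, Apr 17 2035

Gaps: 30, 31, 31 days — not constant. Every event is on the 17th of the month.
Pattern: the 17th of each month.
Next: March 2035 → Mar 17 2035.
April 2035: Apr 17 2035.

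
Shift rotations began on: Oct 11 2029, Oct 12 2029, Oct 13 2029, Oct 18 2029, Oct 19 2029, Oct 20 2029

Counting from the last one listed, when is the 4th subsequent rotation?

Nov 1 2029

The gap pattern 1, 1, 5, 1, 1 repeats every 3 events.
These are the Thursdays, Fridays and Saturdays of each week.
The following Thursday is Oct 25 2029.
Next Friday: Oct 26 2029.
The following Saturday is Oct 27 2029.
The following Thursday is Nov 1 2029.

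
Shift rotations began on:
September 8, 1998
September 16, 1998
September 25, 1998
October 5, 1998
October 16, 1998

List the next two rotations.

October 28, 1998; November 10, 1998

Intervals are 8, 9, 10, 11 days — an arithmetic progression with common difference 1.
Next gap: 12 days. October 16, 1998 + 12 days = October 28, 1998.
Next gap: 13 days. October 28, 1998 + 13 days = November 10, 1998.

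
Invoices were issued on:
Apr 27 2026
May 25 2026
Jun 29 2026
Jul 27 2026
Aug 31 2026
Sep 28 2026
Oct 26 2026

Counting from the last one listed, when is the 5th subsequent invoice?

All Mondays; the gaps (28, 35, 28, 35, 28, 28) vary with month length.
This is the last Monday of each month.
Last Monday of November 2026: Nov 30 2026.
Last Monday of December 2026: Dec 28 2026.
Last Monday of January 2027: Jan 25 2027.
February 2027 ends with Monday Feb 22 2027.
Last Monday of March 2027: Mar 29 2027.

Mar 29 2027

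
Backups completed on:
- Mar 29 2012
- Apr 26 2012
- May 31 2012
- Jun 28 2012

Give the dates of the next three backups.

Every date is a Thursday; gaps 28, 35, 28 days.
Each is the last Thursday of its month (at least one falls on the 29th or later, ruling out '4th Thursday').
Last Thursday of July 2012: Jul 26 2012.
Last Thursday of August 2012: Aug 30 2012.
Last Thursday of September 2012: Sep 27 2012.

Jul 26 2012, Aug 30 2012, Sep 27 2012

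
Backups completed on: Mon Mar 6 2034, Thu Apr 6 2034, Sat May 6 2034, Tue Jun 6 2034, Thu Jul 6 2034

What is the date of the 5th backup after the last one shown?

Each date is the 6th; the gaps (31, 30, 31, 30) track the month lengths.
The rule is the 6th of each month.
Next: August 2034 → Sun Aug 6 2034.
September 2034: Wed Sep 6 2034.
Next: October 2034 → Fri Oct 6 2034.
November 2034: Mon Nov 6 2034.
December 2034: Wed Dec 6 2034.

Wed Dec 6 2034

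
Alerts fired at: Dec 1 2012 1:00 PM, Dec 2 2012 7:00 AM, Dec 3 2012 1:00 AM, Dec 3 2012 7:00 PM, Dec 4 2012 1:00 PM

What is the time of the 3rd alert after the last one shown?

Dec 6 2012 7:00 PM

The interval is a steady 18 hours (18, 18, 18, 18).
Dec 4 2012 1:00 PM + 18 h = Dec 5 2012 7:00 AM.
Dec 5 2012 7:00 AM + 18 h = Dec 6 2012 1:00 AM.
Dec 6 2012 1:00 AM + 18 h = Dec 6 2012 7:00 PM.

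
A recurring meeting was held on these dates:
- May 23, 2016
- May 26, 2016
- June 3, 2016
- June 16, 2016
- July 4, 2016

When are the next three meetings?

July 27, 2016; August 24, 2016; September 26, 2016

The spacing grows by 5 each time: 3, 8, 13, 18 days.
Next gap: 23 days. July 4, 2016 + 23 days = July 27, 2016.
Next gap: 28 days. July 27, 2016 + 28 days = August 24, 2016.
Next gap: 33 days. August 24, 2016 + 33 days = September 26, 2016.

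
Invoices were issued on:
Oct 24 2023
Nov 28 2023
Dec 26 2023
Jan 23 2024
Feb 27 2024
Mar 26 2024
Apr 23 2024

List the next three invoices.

May 28 2024, Jun 25 2024, Jul 23 2024

These are Tuesdays at 28- or 35-day spacing (35, 28, 28, 35, 28, 28).
The pattern: 4th Tuesday of the month.
May 2024 — 4th Tuesday is May 28 2024.
4th Tuesday of June 2024: Jun 25 2024.
4th Tuesday of July 2024: Jul 23 2024.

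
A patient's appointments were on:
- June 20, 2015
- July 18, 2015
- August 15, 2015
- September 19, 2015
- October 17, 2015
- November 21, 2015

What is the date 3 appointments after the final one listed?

Gaps: 28, 28, 35, 28, 35 days — a mix of 28 and 35. Every date is a Saturday.
Each is the 3rd Saturday of its month.
3rd Saturday of December 2015: December 19, 2015.
January 2016 — 3rd Saturday is January 16, 2016.
February 2016 — 3rd Saturday is February 20, 2016.

February 20, 2016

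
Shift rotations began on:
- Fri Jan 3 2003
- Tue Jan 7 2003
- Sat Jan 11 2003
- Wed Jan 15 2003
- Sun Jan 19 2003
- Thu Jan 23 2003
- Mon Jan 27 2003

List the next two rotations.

Fri Jan 31 2003, Tue Feb 4 2003

The spacing is 4, 4, 4, 4, 4, 4 days — always 4 days.
Mon Jan 27 2003 + 4 days = Fri Jan 31 2003.
Fri Jan 31 2003 + 4 days = Tue Feb 4 2003.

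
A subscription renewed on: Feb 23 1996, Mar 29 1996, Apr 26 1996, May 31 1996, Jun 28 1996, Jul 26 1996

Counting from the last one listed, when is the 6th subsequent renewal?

These are Fridays with 35, 28, 35, 28, 28-day gaps.
Each is the final Friday of its month — Mar 29 1996 is past the 28th, so '4th Friday' doesn't fit.
August 1996 ends with Friday Aug 30 1996.
Last Friday of September 1996: Sep 27 1996.
October 1996 ends with Friday Oct 25 1996.
Last Friday of November 1996: Nov 29 1996.
Last Friday of December 1996: Dec 27 1996.
January 1997 ends with Friday Jan 31 1997.

Jan 31 1997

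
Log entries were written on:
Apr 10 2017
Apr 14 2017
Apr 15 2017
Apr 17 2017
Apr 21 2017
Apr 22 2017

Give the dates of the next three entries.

Apr 24 2017, Apr 28 2017, Apr 29 2017

Every event lands on a Monday or Friday or Saturday (gaps cycle 4, 1, 2, 4, 1).
So the schedule is: every Monday, Friday and Saturday.
The following Monday is Apr 24 2017.
Next Friday: Apr 28 2017.
The following Saturday is Apr 29 2017.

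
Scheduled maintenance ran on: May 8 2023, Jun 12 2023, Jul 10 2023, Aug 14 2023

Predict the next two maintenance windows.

These are Mondays at 28- or 35-day spacing (35, 28, 35).
The pattern: 2nd Monday of the month.
September 2023 — 2nd Monday is Sep 11 2023.
2nd Monday of October 2023: Oct 9 2023.

Sep 11 2023, Oct 9 2023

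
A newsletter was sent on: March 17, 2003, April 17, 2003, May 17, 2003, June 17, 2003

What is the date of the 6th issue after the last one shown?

Gaps: 31, 30, 31 days — not constant. Every event is on the 17th of the month.
Pattern: the 17th of each month.
Next: July 2003 → July 17, 2003.
Next: August 2003 → August 17, 2003.
Next: September 2003 → September 17, 2003.
October 2003: October 17, 2003.
November 2003: November 17, 2003.
December 2003: December 17, 2003.

December 17, 2003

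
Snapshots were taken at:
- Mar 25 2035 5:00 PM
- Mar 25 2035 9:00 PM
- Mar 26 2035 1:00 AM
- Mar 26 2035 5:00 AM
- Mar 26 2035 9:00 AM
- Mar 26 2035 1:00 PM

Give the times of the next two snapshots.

Mar 26 2035 5:00 PM, Mar 26 2035 9:00 PM

Gaps: 4, 4, 4, 4, 4 hours — each event is 4 hours after the previous one.
Mar 26 2035 1:00 PM + 4 h = Mar 26 2035 5:00 PM.
Mar 26 2035 5:00 PM + 4 h = Mar 26 2035 9:00 PM.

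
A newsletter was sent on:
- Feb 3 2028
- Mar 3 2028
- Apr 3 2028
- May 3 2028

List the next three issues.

Jun 3 2028, Jul 3 2028, Aug 3 2028

Gaps: 29, 31, 30 days — not constant. Every event is on the 3rd of the month.
Pattern: the 3rd of each month.
June 2028: Jun 3 2028.
July 2028: Jul 3 2028.
Next: August 2028 → Aug 3 2028.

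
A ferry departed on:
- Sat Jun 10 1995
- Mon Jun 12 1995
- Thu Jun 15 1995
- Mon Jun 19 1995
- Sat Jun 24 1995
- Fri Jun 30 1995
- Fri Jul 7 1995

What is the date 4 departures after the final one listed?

Intervals are 2, 3, 4, 5, 6, 7 days — an arithmetic progression with common difference 1.
Next gap: 8 days. Fri Jul 7 1995 + 8 days = Sat Jul 15 1995.
Next gap: 9 days. Sat Jul 15 1995 + 9 days = Mon Jul 24 1995.
Next gap: 10 days. Mon Jul 24 1995 + 10 days = Thu Aug 3 1995.
Next gap: 11 days. Thu Aug 3 1995 + 11 days = Mon Aug 14 1995.

Mon Aug 14 1995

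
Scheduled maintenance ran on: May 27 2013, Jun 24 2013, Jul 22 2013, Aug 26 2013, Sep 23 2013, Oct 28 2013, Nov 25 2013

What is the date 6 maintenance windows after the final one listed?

May 26 2014

These are Mondays at 28- or 35-day spacing (28, 28, 35, 28, 35, 28).
The pattern: 4th Monday of the month.
December 2013 — 4th Monday is Dec 23 2013.
January 2014 — 4th Monday is Jan 27 2014.
4th Monday of February 2014: Feb 24 2014.
4th Monday of March 2014: Mar 24 2014.
4th Monday of April 2014: Apr 28 2014.
4th Monday of May 2014: May 26 2014.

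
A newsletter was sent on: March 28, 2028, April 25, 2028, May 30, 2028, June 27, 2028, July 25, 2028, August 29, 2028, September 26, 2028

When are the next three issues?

These are Tuesdays with 28, 35, 28, 28, 35, 28-day gaps.
Each is the final Tuesday of its month — May 30, 2028 is past the 28th, so '4th Tuesday' doesn't fit.
Last Tuesday of October 2028: October 31, 2028.
Last Tuesday of November 2028: November 28, 2028.
Last Tuesday of December 2028: December 26, 2028.

October 31, 2028; November 28, 2028; December 26, 2028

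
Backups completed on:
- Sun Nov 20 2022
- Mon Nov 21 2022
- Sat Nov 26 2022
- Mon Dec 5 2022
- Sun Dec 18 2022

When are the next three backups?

Wed Jan 4 2023, Wed Jan 25 2023, Sun Feb 19 2023

The spacing grows by 4 each time: 1, 5, 9, 13 days.
Next gap: 17 days. Sun Dec 18 2022 + 17 days = Wed Jan 4 2023.
Next gap: 21 days. Wed Jan 4 2023 + 21 days = Wed Jan 25 2023.
Next gap: 25 days. Wed Jan 25 2023 + 25 days = Sun Feb 19 2023.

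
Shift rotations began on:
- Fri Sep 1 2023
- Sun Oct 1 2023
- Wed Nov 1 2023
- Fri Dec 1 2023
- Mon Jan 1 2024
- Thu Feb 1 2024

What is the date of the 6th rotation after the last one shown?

Thu Aug 1 2024

Each date is the 1st; the gaps (30, 31, 30, 31, 31) track the month lengths.
The rule is the 1st of each month.
March 2024: Fri Mar 1 2024.
April 2024: Mon Apr 1 2024.
May 2024: Wed May 1 2024.
June 2024: Sat Jun 1 2024.
Next: July 2024 → Mon Jul 1 2024.
August 2024: Thu Aug 1 2024.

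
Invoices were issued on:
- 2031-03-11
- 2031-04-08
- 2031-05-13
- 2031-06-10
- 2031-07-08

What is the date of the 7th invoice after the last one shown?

2032-02-10

All dates are Tuesdays, 28, 35, 28, 28 days apart.
Specifically, the 2nd Tuesday of each month.
2nd Tuesday of August 2031: 2031-08-12.
September 2031 — 2nd Tuesday is 2031-09-09.
October 2031 — 2nd Tuesday is 2031-10-14.
November 2031 — 2nd Tuesday is 2031-11-11.
2nd Tuesday of December 2031: 2031-12-09.
January 2032 — 2nd Tuesday is 2032-01-13.
2nd Tuesday of February 2032: 2032-02-10.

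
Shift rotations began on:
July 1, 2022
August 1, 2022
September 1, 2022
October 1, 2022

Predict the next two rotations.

Each date is the 1st; the gaps (31, 31, 30) track the month lengths.
The rule is the 1st of each month.
November 2022: November 1, 2022.
December 2022: December 1, 2022.

November 1, 2022; December 1, 2022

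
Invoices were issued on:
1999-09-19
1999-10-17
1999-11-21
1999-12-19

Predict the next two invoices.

2000-01-16, 2000-02-20

All dates are Sundays, 28, 35, 28 days apart.
Specifically, the 3rd Sunday of each month.
January 2000 — 3rd Sunday is 2000-01-16.
3rd Sunday of February 2000: 2000-02-20.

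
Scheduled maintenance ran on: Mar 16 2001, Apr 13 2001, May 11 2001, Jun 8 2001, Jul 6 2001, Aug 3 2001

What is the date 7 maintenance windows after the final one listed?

Every event comes 28 days after the last (28, 28, 28, 28, 28).
Aug 3 2001 + 28 days = Aug 31 2001.
Aug 31 2001 + 28 days = Sep 28 2001.
Sep 28 2001 + 28 days = Oct 26 2001.
Oct 26 2001 + 28 days = Nov 23 2001.
Nov 23 2001 + 28 days = Dec 21 2001.
Dec 21 2001 + 28 days = Jan 18 2002.
Jan 18 2002 + 28 days = Feb 15 2002.

Feb 15 2002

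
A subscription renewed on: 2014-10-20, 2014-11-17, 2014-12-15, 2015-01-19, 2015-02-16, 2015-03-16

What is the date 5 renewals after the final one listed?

These are Mondays at 28- or 35-day spacing (28, 28, 35, 28, 28).
The pattern: 3rd Monday of the month.
3rd Monday of April 2015: 2015-04-20.
May 2015 — 3rd Monday is 2015-05-18.
3rd Monday of June 2015: 2015-06-15.
3rd Monday of July 2015: 2015-07-20.
3rd Monday of August 2015: 2015-08-17.

2015-08-17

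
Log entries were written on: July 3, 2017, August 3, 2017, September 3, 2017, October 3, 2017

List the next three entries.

November 3, 2017; December 3, 2017; January 3, 2018

The day-of-month is always 3 (31, 31, 30 days between events).
So this recurs on the 3rd of each month.
Next: November 2017 → November 3, 2017.
Next: December 2017 → December 3, 2017.
Next: January 2018 → January 3, 2018.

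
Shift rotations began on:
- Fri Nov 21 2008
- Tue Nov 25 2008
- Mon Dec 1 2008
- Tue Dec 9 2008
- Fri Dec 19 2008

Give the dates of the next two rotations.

The spacing grows by 2 each time: 4, 6, 8, 10 days.
Next gap: 12 days. Fri Dec 19 2008 + 12 days = Wed Dec 31 2008.
Next gap: 14 days. Wed Dec 31 2008 + 14 days = Wed Jan 14 2009.

Wed Dec 31 2008, Wed Jan 14 2009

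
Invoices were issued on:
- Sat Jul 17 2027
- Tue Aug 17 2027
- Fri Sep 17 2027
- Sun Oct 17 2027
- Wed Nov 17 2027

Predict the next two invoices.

Fri Dec 17 2027, Mon Jan 17 2028

Gaps: 31, 31, 30, 31 days — not constant. Every event is on the 17th of the month.
Pattern: the 17th of each month.
Next: December 2027 → Fri Dec 17 2027.
January 2028: Mon Jan 17 2028.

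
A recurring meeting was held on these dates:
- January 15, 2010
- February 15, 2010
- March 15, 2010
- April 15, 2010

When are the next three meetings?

Gaps: 31, 28, 31 days — not constant. Every event is on the 15th of the month.
Pattern: the 15th of each month.
Next: May 2010 → May 15, 2010.
June 2010: June 15, 2010.
Next: July 2010 → July 15, 2010.

May 15, 2010; June 15, 2010; July 15, 2010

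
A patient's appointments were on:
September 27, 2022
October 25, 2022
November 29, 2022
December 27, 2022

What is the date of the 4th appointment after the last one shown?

April 25, 2023

Every date is a Tuesday; gaps 28, 35, 28 days.
Each is the last Tuesday of its month (at least one falls on the 29th or later, ruling out '4th Tuesday').
Last Tuesday of January 2023: January 31, 2023.
February 2023 ends with Tuesday February 28, 2023.
March 2023 ends with Tuesday March 28, 2023.
Last Tuesday of April 2023: April 25, 2023.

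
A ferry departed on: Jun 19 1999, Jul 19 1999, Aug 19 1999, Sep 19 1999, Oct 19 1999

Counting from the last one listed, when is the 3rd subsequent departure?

Gaps: 30, 31, 31, 30 days — not constant. Every event is on the 19th of the month.
Pattern: the 19th of each month.
Next: November 1999 → Nov 19 1999.
Next: December 1999 → Dec 19 1999.
Next: January 2000 → Jan 19 2000.

Jan 19 2000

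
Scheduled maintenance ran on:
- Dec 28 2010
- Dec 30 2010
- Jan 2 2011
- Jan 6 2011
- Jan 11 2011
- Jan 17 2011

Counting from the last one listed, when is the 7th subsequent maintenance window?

Gaps: 2, 3, 4, 5, 6 days — each gap is 1 larger than the previous one.
Next gap: 7 days. Jan 17 2011 + 7 days = Jan 24 2011.
Next gap: 8 days. Jan 24 2011 + 8 days = Feb 1 2011.
Next gap: 9 days. Feb 1 2011 + 9 days = Feb 10 2011.
Next gap: 10 days. Feb 10 2011 + 10 days = Feb 20 2011.
Next gap: 11 days. Feb 20 2011 + 11 days = Mar 3 2011.
Next gap: 12 days. Mar 3 2011 + 12 days = Mar 15 2011.
Next gap: 13 days. Mar 15 2011 + 13 days = Mar 28 2011.

Mar 28 2011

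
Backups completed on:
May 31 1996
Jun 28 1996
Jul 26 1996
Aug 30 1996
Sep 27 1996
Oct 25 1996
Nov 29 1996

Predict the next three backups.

Dec 27 1996, Jan 31 1997, Feb 28 1997

All Fridays; the gaps (28, 28, 35, 28, 28, 35) vary with month length.
This is the last Friday of each month.
December 1996 ends with Friday Dec 27 1996.
January 1997 ends with Friday Jan 31 1997.
Last Friday of February 1997: Feb 28 1997.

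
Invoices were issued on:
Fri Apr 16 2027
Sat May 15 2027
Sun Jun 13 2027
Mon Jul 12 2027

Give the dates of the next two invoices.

Tue Aug 10 2027, Wed Sep 8 2027

Gaps between consecutive events: 29, 29, 29 days — a constant 29-day interval.
Mon Jul 12 2027 + 29 days = Tue Aug 10 2027.
Tue Aug 10 2027 + 29 days = Wed Sep 8 2027.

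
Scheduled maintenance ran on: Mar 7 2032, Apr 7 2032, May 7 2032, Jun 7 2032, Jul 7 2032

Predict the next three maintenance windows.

Aug 7 2032, Sep 7 2032, Oct 7 2032

Each date is the 7th; the gaps (31, 30, 31, 30) track the month lengths.
The rule is the 7th of each month.
August 2032: Aug 7 2032.
September 2032: Sep 7 2032.
October 2032: Oct 7 2032.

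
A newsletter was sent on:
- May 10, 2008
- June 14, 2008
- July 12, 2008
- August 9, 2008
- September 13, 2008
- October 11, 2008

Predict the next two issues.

November 8, 2008; December 13, 2008

All dates are Saturdays, 35, 28, 28, 35, 28 days apart.
Specifically, the 2nd Saturday of each month.
2nd Saturday of November 2008: November 8, 2008.
December 2008 — 2nd Saturday is December 13, 2008.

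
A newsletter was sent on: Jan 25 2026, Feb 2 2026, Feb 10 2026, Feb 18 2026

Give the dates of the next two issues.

Feb 26 2026, Mar 6 2026

Every event comes 8 days after the last (8, 8, 8).
Feb 18 2026 + 8 days = Feb 26 2026.
Feb 26 2026 + 8 days = Mar 6 2026.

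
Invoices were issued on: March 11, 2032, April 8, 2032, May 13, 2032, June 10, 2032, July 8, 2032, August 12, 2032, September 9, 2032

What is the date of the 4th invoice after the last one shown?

These are Thursdays at 28- or 35-day spacing (28, 35, 28, 28, 35, 28).
The pattern: 2nd Thursday of the month.
2nd Thursday of October 2032: October 14, 2032.
November 2032 — 2nd Thursday is November 11, 2032.
2nd Thursday of December 2032: December 9, 2032.
2nd Thursday of January 2033: January 13, 2033.

January 13, 2033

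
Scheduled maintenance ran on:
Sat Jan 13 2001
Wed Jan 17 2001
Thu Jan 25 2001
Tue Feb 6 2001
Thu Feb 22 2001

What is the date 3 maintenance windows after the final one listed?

Sat May 5 2001

Gaps: 4, 8, 12, 16 days — each gap is 4 larger than the previous one.
Next gap: 20 days. Thu Feb 22 2001 + 20 days = Wed Mar 14 2001.
Next gap: 24 days. Wed Mar 14 2001 + 24 days = Sat Apr 7 2001.
Next gap: 28 days. Sat Apr 7 2001 + 28 days = Sat May 5 2001.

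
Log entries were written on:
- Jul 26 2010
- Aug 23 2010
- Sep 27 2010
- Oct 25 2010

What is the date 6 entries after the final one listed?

Apr 25 2011

These are Mondays at 28- or 35-day spacing (28, 35, 28).
The pattern: 4th Monday of the month.
4th Monday of November 2010: Nov 22 2010.
4th Monday of December 2010: Dec 27 2010.
4th Monday of January 2011: Jan 24 2011.
February 2011 — 4th Monday is Feb 28 2011.
4th Monday of March 2011: Mar 28 2011.
4th Monday of April 2011: Apr 25 2011.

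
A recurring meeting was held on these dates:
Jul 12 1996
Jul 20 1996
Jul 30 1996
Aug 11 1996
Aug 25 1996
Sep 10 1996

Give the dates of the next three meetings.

Gaps: 8, 10, 12, 14, 16 days — each gap is 2 larger than the previous one.
Next gap: 18 days. Sep 10 1996 + 18 days = Sep 28 1996.
Next gap: 20 days. Sep 28 1996 + 20 days = Oct 18 1996.
Next gap: 22 days. Oct 18 1996 + 22 days = Nov 9 1996.

Sep 28 1996, Oct 18 1996, Nov 9 1996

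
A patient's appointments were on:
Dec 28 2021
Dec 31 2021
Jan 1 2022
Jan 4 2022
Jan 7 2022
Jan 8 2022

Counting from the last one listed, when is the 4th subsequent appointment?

The gap pattern 3, 1, 3, 3, 1 repeats every 3 events.
These are the Tuesdays, Fridays and Saturdays of each week.
Next Tuesday: Jan 11 2022.
The following Friday is Jan 14 2022.
The following Saturday is Jan 15 2022.
Next Tuesday: Jan 18 2022.

Jan 18 2022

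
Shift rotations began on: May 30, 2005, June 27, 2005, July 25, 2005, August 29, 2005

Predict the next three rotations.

Every date is a Monday; gaps 28, 28, 35 days.
Each is the last Monday of its month (at least one falls on the 29th or later, ruling out '4th Monday').
September 2005 ends with Monday September 26, 2005.
October 2005 ends with Monday October 31, 2005.
Last Monday of November 2005: November 28, 2005.

September 26, 2005; October 31, 2005; November 28, 2005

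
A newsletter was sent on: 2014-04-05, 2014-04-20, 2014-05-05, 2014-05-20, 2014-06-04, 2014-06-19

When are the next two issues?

2014-07-04, 2014-07-19

Gaps between consecutive events: 15, 15, 15, 15, 15 days — a constant 15-day interval.
2014-06-19 + 15 days = 2014-07-04.
2014-07-04 + 15 days = 2014-07-19.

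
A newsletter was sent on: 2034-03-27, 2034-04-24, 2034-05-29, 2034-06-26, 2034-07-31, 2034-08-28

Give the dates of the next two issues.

2034-09-25, 2034-10-30

All Mondays; the gaps (28, 35, 28, 35, 28) vary with month length.
This is the last Monday of each month.
Last Monday of September 2034: 2034-09-25.
Last Monday of October 2034: 2034-10-30.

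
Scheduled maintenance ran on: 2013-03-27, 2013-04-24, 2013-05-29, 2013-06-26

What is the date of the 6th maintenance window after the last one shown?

2013-12-25

Every date is a Wednesday; gaps 28, 35, 28 days.
Each is the last Wednesday of its month (at least one falls on the 29th or later, ruling out '4th Wednesday').
July 2013 ends with Wednesday 2013-07-31.
Last Wednesday of August 2013: 2013-08-28.
September 2013 ends with Wednesday 2013-09-25.
October 2013 ends with Wednesday 2013-10-30.
November 2013 ends with Wednesday 2013-11-27.
December 2013 ends with Wednesday 2013-12-25.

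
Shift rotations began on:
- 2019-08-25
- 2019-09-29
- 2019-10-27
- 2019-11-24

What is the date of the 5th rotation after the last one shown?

All Sundays; the gaps (35, 28, 28) vary with month length.
This is the last Sunday of each month.
Last Sunday of December 2019: 2019-12-29.
January 2020 ends with Sunday 2020-01-26.
February 2020 ends with Sunday 2020-02-23.
Last Sunday of March 2020: 2020-03-29.
April 2020 ends with Sunday 2020-04-26.

2020-04-26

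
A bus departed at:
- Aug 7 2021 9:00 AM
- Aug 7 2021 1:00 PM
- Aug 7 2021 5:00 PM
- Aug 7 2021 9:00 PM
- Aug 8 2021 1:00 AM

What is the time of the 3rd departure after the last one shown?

The interval is a steady 4 hours (4, 4, 4, 4).
Aug 8 2021 1:00 AM + 4 h = Aug 8 2021 5:00 AM.
Aug 8 2021 5:00 AM + 4 h = Aug 8 2021 9:00 AM.
Aug 8 2021 9:00 AM + 4 h = Aug 8 2021 1:00 PM.

Aug 8 2021 1:00 PM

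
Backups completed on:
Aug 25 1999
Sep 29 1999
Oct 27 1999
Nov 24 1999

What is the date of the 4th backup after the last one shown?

Mar 29 2000

All Wednesdays; the gaps (35, 28, 28) vary with month length.
This is the last Wednesday of each month.
December 1999 ends with Wednesday Dec 29 1999.
January 2000 ends with Wednesday Jan 26 2000.
February 2000 ends with Wednesday Feb 23 2000.
Last Wednesday of March 2000: Mar 29 2000.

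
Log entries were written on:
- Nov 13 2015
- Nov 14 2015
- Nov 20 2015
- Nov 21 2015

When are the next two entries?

Every event lands on a Friday or Saturday (gaps cycle 1, 6, 1).
So the schedule is: every Friday and Saturday.
The following Friday is Nov 27 2015.
The following Saturday is Nov 28 2015.

Nov 27 2015, Nov 28 2015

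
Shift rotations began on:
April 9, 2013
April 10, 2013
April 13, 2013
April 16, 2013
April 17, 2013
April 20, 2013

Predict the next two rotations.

April 23, 2013; April 24, 2013

The gap pattern 1, 3, 3, 1, 3 repeats every 3 events.
These are the Tuesdays, Wednesdays and Saturdays of each week.
The following Tuesday is April 23, 2013.
Next Wednesday: April 24, 2013.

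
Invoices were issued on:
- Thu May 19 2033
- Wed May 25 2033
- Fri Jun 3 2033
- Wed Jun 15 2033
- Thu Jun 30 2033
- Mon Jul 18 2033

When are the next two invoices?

The spacing grows by 3 each time: 6, 9, 12, 15, 18 days.
Next gap: 21 days. Mon Jul 18 2033 + 21 days = Mon Aug 8 2033.
Next gap: 24 days. Mon Aug 8 2033 + 24 days = Thu Sep 1 2033.

Mon Aug 8 2033, Thu Sep 1 2033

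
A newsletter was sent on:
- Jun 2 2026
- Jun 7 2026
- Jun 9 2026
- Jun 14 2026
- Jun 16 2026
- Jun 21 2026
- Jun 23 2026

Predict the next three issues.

Jun 28 2026, Jun 30 2026, Jul 5 2026

Gaps: 5, 2, 5, 2, 5, 2 days — not constant, but cyclic with period 2.
The events fall on every Tuesday and Sunday.
The following Sunday is Jun 28 2026.
Next Tuesday: Jun 30 2026.
Next Sunday: Jul 5 2026.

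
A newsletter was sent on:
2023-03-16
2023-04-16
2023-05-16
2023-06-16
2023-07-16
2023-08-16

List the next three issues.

2023-09-16, 2023-10-16, 2023-11-16

The day-of-month is always 16 (31, 30, 31, 30, 31 days between events).
So this recurs on the 16th of each month.
September 2023: 2023-09-16.
Next: October 2023 → 2023-10-16.
Next: November 2023 → 2023-11-16.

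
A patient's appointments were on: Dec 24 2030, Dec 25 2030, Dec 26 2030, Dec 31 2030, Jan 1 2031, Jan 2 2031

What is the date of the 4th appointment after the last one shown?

Jan 14 2031

The gap pattern 1, 1, 5, 1, 1 repeats every 3 events.
These are the Tuesdays, Wednesdays and Thursdays of each week.
Next Tuesday: Jan 7 2031.
The following Wednesday is Jan 8 2031.
The following Thursday is Jan 9 2031.
The following Tuesday is Jan 14 2031.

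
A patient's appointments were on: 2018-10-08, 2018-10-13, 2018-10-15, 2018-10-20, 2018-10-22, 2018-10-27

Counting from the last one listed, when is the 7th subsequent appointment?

Every event lands on a Monday or Saturday (gaps cycle 5, 2, 5, 2, 5).
So the schedule is: every Monday and Saturday.
Next Monday: 2018-10-29.
Next Saturday: 2018-11-03.
The following Monday is 2018-11-05.
The following Saturday is 2018-11-10.
Next Monday: 2018-11-12.
Next Saturday: 2018-11-17.
Next Monday: 2018-11-19.

2018-11-19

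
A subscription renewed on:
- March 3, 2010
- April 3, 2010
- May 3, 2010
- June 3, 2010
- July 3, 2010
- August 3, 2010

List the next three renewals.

September 3, 2010; October 3, 2010; November 3, 2010

Each date is the 3rd; the gaps (31, 30, 31, 30, 31) track the month lengths.
The rule is the 3rd of each month.
Next: September 2010 → September 3, 2010.
Next: October 2010 → October 3, 2010.
Next: November 2010 → November 3, 2010.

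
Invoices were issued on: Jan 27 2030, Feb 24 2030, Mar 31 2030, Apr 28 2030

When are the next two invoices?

All Sundays; the gaps (28, 35, 28) vary with month length.
This is the last Sunday of each month.
May 2030 ends with Sunday May 26 2030.
June 2030 ends with Sunday Jun 30 2030.

May 26 2030, Jun 30 2030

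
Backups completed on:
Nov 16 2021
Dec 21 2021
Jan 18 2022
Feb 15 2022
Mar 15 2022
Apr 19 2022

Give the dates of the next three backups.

Gaps: 35, 28, 28, 28, 35 days — a mix of 28 and 35. Every date is a Tuesday.
Each is the 3rd Tuesday of its month.
May 2022 — 3rd Tuesday is May 17 2022.
June 2022 — 3rd Tuesday is Jun 21 2022.
3rd Tuesday of July 2022: Jul 19 2022.

May 17 2022, Jun 21 2022, Jul 19 2022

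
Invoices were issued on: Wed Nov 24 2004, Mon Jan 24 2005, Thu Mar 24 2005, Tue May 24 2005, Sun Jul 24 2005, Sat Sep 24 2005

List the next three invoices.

Thu Nov 24 2005, Tue Jan 24 2006, Fri Mar 24 2006

The day-of-month is always 24 (61, 59, 61, 61, 62 days between events).
So this recurs on the 24th of every 2 months.
November 2005: Thu Nov 24 2005.
January 2006: Tue Jan 24 2006.
Next: March 2006 → Fri Mar 24 2006.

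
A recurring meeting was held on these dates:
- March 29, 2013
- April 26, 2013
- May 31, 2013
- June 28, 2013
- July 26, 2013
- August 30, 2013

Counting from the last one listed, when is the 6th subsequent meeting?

February 28, 2014

These are Fridays with 28, 35, 28, 28, 35-day gaps.
Each is the final Friday of its month — March 29, 2013 is past the 28th, so '4th Friday' doesn't fit.
September 2013 ends with Friday September 27, 2013.
Last Friday of October 2013: October 25, 2013.
Last Friday of November 2013: November 29, 2013.
Last Friday of December 2013: December 27, 2013.
Last Friday of January 2014: January 31, 2014.
February 2014 ends with Friday February 28, 2014.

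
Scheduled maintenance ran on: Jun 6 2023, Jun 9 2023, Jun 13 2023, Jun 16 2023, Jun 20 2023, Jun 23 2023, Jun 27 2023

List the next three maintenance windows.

The gap pattern 3, 4, 3, 4, 3, 4 repeats every 2 events.
These are the Tuesdays and Fridays of each week.
Next Friday: Jun 30 2023.
Next Tuesday: Jul 4 2023.
Next Friday: Jul 7 2023.

Jun 30 2023, Jul 4 2023, Jul 7 2023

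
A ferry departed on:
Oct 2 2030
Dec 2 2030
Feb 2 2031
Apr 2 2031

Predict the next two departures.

Jun 2 2031, Aug 2 2031

The day-of-month is always 2 (61, 62, 59 days between events).
So this recurs on the 2nd of every 2 months.
June 2031: Jun 2 2031.
August 2031: Aug 2 2031.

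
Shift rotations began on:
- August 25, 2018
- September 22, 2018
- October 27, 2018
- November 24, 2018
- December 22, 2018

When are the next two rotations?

January 26, 2019; February 23, 2019

These are Saturdays at 28- or 35-day spacing (28, 35, 28, 28).
The pattern: 4th Saturday of the month.
January 2019 — 4th Saturday is January 26, 2019.
February 2019 — 4th Saturday is February 23, 2019.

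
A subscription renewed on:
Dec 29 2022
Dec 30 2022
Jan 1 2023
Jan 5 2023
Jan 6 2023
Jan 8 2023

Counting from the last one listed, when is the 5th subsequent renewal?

Every event lands on a Thursday or Friday or Sunday (gaps cycle 1, 2, 4, 1, 2).
So the schedule is: every Thursday, Friday and Sunday.
The following Thursday is Jan 12 2023.
The following Friday is Jan 13 2023.
The following Sunday is Jan 15 2023.
Next Thursday: Jan 19 2023.
The following Friday is Jan 20 2023.

Jan 20 2023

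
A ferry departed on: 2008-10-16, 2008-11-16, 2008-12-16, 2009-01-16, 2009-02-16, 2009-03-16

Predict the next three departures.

Each date is the 16th; the gaps (31, 30, 31, 31, 28) track the month lengths.
The rule is the 16th of each month.
Next: April 2009 → 2009-04-16.
May 2009: 2009-05-16.
Next: June 2009 → 2009-06-16.

2009-04-16, 2009-05-16, 2009-06-16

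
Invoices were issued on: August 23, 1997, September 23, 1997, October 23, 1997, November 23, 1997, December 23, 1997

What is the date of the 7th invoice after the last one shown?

Gaps: 31, 30, 31, 30 days — not constant. Every event is on the 23rd of the month.
Pattern: the 23rd of each month.
January 1998: January 23, 1998.
Next: February 1998 → February 23, 1998.
Next: March 1998 → March 23, 1998.
April 1998: April 23, 1998.
May 1998: May 23, 1998.
June 1998: June 23, 1998.
July 1998: July 23, 1998.

July 23, 1998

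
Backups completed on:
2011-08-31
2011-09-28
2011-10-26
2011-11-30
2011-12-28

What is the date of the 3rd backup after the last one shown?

Every date is a Wednesday; gaps 28, 28, 35, 28 days.
Each is the last Wednesday of its month (at least one falls on the 29th or later, ruling out '4th Wednesday').
January 2012 ends with Wednesday 2012-01-25.
February 2012 ends with Wednesday 2012-02-29.
March 2012 ends with Wednesday 2012-03-28.

2012-03-28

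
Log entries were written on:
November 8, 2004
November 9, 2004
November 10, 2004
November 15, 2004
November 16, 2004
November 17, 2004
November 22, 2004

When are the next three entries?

Every event lands on a Monday or Tuesday or Wednesday (gaps cycle 1, 1, 5, 1, 1, 5).
So the schedule is: every Monday, Tuesday and Wednesday.
Next Tuesday: November 23, 2004.
Next Wednesday: November 24, 2004.
The following Monday is November 29, 2004.

November 23, 2004; November 24, 2004; November 29, 2004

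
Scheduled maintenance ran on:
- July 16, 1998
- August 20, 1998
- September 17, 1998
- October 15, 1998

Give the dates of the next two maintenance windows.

These are Thursdays at 28- or 35-day spacing (35, 28, 28).
The pattern: 3rd Thursday of the month.
3rd Thursday of November 1998: November 19, 1998.
3rd Thursday of December 1998: December 17, 1998.

November 19, 1998; December 17, 1998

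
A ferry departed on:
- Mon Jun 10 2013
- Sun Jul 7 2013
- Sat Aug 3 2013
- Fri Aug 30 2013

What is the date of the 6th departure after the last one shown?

Gaps between consecutive events: 27, 27, 27 days — a constant 27-day interval.
Fri Aug 30 2013 + 27 days = Thu Sep 26 2013.
Thu Sep 26 2013 + 27 days = Wed Oct 23 2013.
Wed Oct 23 2013 + 27 days = Tue Nov 19 2013.
Tue Nov 19 2013 + 27 days = Mon Dec 16 2013.
Mon Dec 16 2013 + 27 days = Sun Jan 12 2014.
Sun Jan 12 2014 + 27 days = Sat Feb 8 2014.

Sat Feb 8 2014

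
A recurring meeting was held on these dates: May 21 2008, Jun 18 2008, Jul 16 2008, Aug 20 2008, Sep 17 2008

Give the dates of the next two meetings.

All dates are Wednesdays, 28, 28, 35, 28 days apart.
Specifically, the 3rd Wednesday of each month.
October 2008 — 3rd Wednesday is Oct 15 2008.
November 2008 — 3rd Wednesday is Nov 19 2008.

Oct 15 2008, Nov 19 2008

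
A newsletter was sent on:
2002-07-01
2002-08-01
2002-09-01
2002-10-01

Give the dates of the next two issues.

Each date is the 1st; the gaps (31, 31, 30) track the month lengths.
The rule is the 1st of each month.
Next: November 2002 → 2002-11-01.
Next: December 2002 → 2002-12-01.

2002-11-01, 2002-12-01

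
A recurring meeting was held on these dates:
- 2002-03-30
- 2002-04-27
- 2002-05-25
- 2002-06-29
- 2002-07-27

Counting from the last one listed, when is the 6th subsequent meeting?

All Saturdays; the gaps (28, 28, 35, 28) vary with month length.
This is the last Saturday of each month.
August 2002 ends with Saturday 2002-08-31.
September 2002 ends with Saturday 2002-09-28.
October 2002 ends with Saturday 2002-10-26.
Last Saturday of November 2002: 2002-11-30.
Last Saturday of December 2002: 2002-12-28.
January 2003 ends with Saturday 2003-01-25.

2003-01-25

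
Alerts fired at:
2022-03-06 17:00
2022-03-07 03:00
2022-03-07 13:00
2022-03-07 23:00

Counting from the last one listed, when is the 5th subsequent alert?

2022-03-10 01:00

Gaps: 10, 10, 10 hours — each event is 10 hours after the previous one.
2022-03-07 23:00 + 10 h = 2022-03-08 09:00.
2022-03-08 09:00 + 10 h = 2022-03-08 19:00.
2022-03-08 19:00 + 10 h = 2022-03-09 05:00.
2022-03-09 05:00 + 10 h = 2022-03-09 15:00.
2022-03-09 15:00 + 10 h = 2022-03-10 01:00.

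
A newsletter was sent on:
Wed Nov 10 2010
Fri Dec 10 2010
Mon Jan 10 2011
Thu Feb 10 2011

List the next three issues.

Thu Mar 10 2011, Sun Apr 10 2011, Tue May 10 2011

Each date is the 10th; the gaps (30, 31, 31) track the month lengths.
The rule is the 10th of each month.
March 2011: Thu Mar 10 2011.
April 2011: Sun Apr 10 2011.
May 2011: Tue May 10 2011.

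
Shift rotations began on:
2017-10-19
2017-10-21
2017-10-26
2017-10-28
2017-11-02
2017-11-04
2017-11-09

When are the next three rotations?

2017-11-11, 2017-11-16, 2017-11-18

Gaps: 2, 5, 2, 5, 2, 5 days — not constant, but cyclic with period 2.
The events fall on every Thursday and Saturday.
The following Saturday is 2017-11-11.
Next Thursday: 2017-11-16.
The following Saturday is 2017-11-18.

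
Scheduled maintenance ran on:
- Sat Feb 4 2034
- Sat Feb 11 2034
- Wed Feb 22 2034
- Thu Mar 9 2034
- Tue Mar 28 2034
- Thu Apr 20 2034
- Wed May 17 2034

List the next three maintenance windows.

Gaps: 7, 11, 15, 19, 23, 27 days — each gap is 4 larger than the previous one.
Next gap: 31 days. Wed May 17 2034 + 31 days = Sat Jun 17 2034.
Next gap: 35 days. Sat Jun 17 2034 + 35 days = Sat Jul 22 2034.
Next gap: 39 days. Sat Jul 22 2034 + 39 days = Wed Aug 30 2034.

Sat Jun 17 2034, Sat Jul 22 2034, Wed Aug 30 2034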